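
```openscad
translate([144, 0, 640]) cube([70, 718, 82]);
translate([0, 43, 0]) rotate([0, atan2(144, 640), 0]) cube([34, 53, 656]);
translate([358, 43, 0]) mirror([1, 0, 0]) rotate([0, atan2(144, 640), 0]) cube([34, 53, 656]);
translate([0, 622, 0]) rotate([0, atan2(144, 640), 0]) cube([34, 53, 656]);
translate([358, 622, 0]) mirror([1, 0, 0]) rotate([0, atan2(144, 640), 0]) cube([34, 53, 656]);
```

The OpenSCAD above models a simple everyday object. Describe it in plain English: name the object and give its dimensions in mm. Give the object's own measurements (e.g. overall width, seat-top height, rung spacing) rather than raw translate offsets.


A sawhorse. A 70×718×82 mm beam (x, y, z) sits on two A-frame leg pairs. Each pair is two raked legs of 34×53 mm section (53 mm along y) splaying symmetrically in x. Each leg rises 640 mm vertically over 144 mm of horizontal reach and is 656 mm long along its own axis. Every leg's outer bottom edge rests on the floor and its outer top edge meets a bottom edge of the beam — the left legs (tilting toward +x) meet the beam's −x bottom edge, the right legs (their mirror images, tilting toward −x) meet its +x bottom edge — so the leg tops tuck under the beam, the beam's underside is 640 mm above the floor, and the feet are 358 mm apart outside-to-outside with the beam centred between them. The two leg pairs are set in 43 mm from either end of the beam.


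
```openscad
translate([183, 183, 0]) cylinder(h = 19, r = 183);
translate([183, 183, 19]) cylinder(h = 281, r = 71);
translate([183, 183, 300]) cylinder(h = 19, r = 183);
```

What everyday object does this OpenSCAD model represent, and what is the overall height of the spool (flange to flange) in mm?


A spool. The overall height is 319 mm.

Three coaxial cylinders, large–small–large — a spool. Two 19 mm flanges and a 281 mm core give 19 + 281 + 19 = 319 mm.


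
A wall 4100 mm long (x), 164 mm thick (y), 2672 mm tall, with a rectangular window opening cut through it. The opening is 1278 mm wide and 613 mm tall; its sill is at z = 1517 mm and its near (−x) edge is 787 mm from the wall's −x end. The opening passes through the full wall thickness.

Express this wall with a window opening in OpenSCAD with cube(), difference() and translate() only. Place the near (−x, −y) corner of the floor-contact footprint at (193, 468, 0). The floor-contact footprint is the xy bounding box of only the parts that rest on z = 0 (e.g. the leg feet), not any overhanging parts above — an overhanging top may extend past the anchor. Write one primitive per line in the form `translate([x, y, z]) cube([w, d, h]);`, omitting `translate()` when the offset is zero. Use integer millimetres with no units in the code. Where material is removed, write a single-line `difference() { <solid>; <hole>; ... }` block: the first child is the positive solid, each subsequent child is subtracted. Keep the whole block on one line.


difference() { translate([193, 468, 0]) cube([4100, 164, 2672]); translate([980, 468, 1517]) cube([1278, 164, 613]); }


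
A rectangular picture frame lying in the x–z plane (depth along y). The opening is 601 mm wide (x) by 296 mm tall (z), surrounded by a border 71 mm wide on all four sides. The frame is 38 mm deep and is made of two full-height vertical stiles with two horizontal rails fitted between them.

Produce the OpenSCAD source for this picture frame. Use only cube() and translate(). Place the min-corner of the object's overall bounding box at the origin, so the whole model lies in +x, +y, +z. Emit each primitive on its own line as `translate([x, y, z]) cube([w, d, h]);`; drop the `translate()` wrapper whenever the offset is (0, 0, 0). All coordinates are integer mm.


cube([71, 38, 438]);
translate([672, 0, 0]) cube([71, 38, 438]);
translate([71, 0, 0]) cube([601, 38, 71]);
translate([71, 0, 367]) cube([601, 38, 71]);


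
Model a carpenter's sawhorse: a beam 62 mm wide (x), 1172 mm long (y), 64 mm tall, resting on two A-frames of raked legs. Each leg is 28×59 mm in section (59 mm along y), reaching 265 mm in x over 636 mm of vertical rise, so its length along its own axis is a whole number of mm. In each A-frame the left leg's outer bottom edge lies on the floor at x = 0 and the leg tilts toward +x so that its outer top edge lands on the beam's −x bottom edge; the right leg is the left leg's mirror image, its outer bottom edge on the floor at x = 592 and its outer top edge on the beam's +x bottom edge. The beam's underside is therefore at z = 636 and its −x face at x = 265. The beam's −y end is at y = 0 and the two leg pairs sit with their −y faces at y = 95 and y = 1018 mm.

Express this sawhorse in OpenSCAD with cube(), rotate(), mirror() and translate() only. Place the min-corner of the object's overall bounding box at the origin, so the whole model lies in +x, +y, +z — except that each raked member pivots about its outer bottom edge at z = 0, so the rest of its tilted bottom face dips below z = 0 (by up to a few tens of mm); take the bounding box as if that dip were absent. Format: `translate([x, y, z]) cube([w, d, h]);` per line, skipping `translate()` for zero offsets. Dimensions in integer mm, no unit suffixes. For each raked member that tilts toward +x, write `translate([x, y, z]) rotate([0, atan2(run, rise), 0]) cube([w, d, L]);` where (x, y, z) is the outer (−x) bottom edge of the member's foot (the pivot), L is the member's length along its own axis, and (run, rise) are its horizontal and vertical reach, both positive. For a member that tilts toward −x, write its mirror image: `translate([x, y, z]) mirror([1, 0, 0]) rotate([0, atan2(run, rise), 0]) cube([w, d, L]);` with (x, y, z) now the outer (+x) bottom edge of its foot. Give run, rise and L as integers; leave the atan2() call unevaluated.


translate([265, 0, 636]) cube([62, 1172, 64]);
translate([0, 95, 0]) rotate([0, atan2(265, 636), 0]) cube([28, 59, 689]);
translate([592, 95, 0]) mirror([1, 0, 0]) rotate([0, atan2(265, 636), 0]) cube([28, 59, 689]);
translate([0, 1018, 0]) rotate([0, atan2(265, 636), 0]) cube([28, 59, 689]);
translate([592, 1018, 0]) mirror([1, 0, 0]) rotate([0, atan2(265, 636), 0]) cube([28, 59, 689]);


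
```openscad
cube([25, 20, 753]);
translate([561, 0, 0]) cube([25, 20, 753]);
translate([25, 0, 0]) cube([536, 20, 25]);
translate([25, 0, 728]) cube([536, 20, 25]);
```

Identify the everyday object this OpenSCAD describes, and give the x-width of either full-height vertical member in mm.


A picture frame. The border width is 25 mm.

Four thin pieces enclosing a rectangular opening — a picture frame. The two full-height stiles are 753 mm tall; the top rail sits at z = 728 and is 25 mm tall, so the border above the opening is 753 − 728 = 25 mm, matching the stile x-width.


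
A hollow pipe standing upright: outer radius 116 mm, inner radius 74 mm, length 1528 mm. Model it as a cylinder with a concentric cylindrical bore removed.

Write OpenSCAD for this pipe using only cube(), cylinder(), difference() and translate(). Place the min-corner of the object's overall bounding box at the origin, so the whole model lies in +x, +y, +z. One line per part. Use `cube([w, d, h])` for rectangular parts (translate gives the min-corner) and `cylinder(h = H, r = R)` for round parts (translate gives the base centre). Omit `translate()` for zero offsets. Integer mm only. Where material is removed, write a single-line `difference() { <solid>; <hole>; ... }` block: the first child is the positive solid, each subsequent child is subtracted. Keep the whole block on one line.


difference() { translate([116, 116, 0]) cylinder(h = 1528, r = 116); translate([116, 116, 0]) cylinder(h = 1528, r = 74); }


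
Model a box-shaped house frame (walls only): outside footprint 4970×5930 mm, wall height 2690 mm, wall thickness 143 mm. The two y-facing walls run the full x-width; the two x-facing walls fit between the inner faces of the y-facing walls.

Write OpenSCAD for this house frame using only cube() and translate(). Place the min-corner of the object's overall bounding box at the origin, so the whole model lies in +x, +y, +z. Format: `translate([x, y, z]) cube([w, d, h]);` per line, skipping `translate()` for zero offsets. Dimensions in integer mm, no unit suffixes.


cube([4970, 143, 2690]);
translate([0, 5787, 0]) cube([4970, 143, 2690]);
translate([0, 143, 0]) cube([143, 5644, 2690]);
translate([4827, 143, 0]) cube([143, 5644, 2690]);


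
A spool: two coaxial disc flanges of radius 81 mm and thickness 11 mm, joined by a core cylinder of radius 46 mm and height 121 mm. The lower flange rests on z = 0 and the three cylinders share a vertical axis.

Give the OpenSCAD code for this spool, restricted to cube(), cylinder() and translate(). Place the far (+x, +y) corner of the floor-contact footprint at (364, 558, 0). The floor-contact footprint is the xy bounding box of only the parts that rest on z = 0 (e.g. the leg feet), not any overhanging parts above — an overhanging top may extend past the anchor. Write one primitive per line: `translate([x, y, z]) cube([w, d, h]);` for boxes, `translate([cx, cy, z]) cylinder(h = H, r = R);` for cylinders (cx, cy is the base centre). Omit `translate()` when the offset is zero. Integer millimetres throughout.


translate([283, 477, 0]) cylinder(h = 11, r = 81);
translate([283, 477, 11]) cylinder(h = 121, r = 46);
translate([283, 477, 132]) cylinder(h = 11, r = 81);


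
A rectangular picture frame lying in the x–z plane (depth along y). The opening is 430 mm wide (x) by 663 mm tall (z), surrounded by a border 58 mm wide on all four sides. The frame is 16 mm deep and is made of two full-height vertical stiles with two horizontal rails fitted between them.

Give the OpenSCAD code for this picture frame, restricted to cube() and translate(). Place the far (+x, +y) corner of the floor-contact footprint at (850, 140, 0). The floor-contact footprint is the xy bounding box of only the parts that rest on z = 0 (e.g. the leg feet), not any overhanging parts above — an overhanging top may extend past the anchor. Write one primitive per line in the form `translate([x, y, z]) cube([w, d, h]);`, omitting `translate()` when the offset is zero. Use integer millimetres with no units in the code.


translate([304, 124, 0]) cube([58, 16, 779]);
translate([792, 124, 0]) cube([58, 16, 779]);
translate([362, 124, 0]) cube([430, 16, 58]);
translate([362, 124, 721]) cube([430, 16, 58]);


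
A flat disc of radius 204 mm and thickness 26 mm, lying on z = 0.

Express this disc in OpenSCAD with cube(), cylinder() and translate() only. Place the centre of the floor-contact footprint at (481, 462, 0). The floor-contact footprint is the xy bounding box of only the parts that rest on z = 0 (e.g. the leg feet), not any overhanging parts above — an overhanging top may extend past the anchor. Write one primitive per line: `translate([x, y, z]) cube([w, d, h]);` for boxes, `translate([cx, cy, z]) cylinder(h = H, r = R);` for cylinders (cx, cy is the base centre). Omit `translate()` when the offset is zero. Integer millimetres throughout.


translate([481, 462, 0]) cylinder(h = 26, r = 204);


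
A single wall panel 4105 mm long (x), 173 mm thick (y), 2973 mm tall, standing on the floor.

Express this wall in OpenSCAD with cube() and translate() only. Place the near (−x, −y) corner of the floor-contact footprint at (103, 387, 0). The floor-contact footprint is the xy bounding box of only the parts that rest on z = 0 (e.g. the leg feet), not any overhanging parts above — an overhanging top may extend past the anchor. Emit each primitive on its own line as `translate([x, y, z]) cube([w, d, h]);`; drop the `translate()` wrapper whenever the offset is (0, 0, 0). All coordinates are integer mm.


translate([103, 387, 0]) cube([4105, 173, 2973]);


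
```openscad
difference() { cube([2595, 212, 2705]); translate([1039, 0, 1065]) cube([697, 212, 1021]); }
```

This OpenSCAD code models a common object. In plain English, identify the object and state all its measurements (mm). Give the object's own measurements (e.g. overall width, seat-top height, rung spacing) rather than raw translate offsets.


A wall 2595 mm long (x), 212 mm thick (y), 2705 mm tall, with a rectangular window opening cut through it. The opening is 697 mm wide and 1021 mm tall; its sill is at z = 1065 mm and its near (−x) edge is 1039 mm from the wall's −x end. The opening passes through the full wall thickness.


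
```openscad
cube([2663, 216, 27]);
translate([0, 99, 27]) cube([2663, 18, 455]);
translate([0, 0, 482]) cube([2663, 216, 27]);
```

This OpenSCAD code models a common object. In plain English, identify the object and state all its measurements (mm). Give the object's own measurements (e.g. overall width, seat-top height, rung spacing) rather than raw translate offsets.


An I-beam lying along x, 2663 mm long. Overall section height 509 mm. Two flanges 216 mm wide (y) and 27 mm thick, one on the floor and one at the top; a web 18 mm thick runs between them, centred on the flange width.


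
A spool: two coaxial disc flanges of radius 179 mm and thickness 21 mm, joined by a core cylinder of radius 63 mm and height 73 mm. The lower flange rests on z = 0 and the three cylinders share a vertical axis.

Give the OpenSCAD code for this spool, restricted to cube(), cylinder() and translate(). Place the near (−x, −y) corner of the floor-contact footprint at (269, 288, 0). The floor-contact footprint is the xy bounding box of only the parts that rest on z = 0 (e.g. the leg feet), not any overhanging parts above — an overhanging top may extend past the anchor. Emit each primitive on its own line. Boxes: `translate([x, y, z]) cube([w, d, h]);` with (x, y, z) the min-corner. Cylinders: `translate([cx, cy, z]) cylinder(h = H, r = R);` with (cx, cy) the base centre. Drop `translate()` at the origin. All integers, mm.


translate([448, 467, 0]) cylinder(h = 21, r = 179);
translate([448, 467, 21]) cylinder(h = 73, r = 63);
translate([448, 467, 94]) cylinder(h = 21, r = 179);


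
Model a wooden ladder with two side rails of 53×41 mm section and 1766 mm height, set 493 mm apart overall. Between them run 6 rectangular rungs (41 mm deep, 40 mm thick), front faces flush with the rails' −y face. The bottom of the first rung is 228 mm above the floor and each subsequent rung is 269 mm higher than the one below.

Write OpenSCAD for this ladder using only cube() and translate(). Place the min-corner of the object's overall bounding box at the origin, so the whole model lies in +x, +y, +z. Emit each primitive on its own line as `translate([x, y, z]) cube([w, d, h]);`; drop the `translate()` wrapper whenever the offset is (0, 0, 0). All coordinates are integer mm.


cube([53, 41, 1766]);
translate([440, 0, 0]) cube([53, 41, 1766]);
translate([53, 0, 228]) cube([387, 41, 40]);
translate([53, 0, 497]) cube([387, 41, 40]);
translate([53, 0, 766]) cube([387, 41, 40]);
translate([53, 0, 1035]) cube([387, 41, 40]);
translate([53, 0, 1304]) cube([387, 41, 40]);
translate([53, 0, 1573]) cube([387, 41, 40]);


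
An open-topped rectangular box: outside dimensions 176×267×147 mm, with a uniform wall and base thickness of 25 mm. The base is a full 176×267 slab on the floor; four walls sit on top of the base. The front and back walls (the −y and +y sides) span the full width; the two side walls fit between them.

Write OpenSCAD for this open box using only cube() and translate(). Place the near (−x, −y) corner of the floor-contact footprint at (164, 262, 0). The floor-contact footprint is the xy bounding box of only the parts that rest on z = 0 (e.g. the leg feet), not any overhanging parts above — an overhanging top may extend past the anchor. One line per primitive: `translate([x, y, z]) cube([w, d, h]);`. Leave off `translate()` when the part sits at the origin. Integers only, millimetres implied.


translate([164, 262, 0]) cube([176, 267, 25]);
translate([164, 262, 25]) cube([176, 25, 122]);
translate([164, 504, 25]) cube([176, 25, 122]);
translate([164, 287, 25]) cube([25, 217, 122]);
translate([315, 287, 25]) cube([25, 217, 122]);


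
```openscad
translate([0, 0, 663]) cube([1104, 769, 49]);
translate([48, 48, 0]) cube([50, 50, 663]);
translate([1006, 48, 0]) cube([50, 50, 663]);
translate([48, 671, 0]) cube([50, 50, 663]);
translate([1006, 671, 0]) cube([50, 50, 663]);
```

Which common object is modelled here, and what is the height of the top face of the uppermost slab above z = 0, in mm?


A table. The table height is 712 mm.

A 1104×769×49 slab sits at z = 663 on four 50 mm square posts — a table. The top surface is at 663 + 49 = 712 mm.


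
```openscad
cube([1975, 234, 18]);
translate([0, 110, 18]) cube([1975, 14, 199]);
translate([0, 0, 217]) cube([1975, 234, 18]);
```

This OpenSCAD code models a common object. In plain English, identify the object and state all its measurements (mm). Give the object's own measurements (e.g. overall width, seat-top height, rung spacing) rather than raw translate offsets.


An I-beam lying along x, 1975 mm long. Overall section height 235 mm. Two flanges 234 mm wide (y) and 18 mm thick, one on the floor and one at the top; a web 14 mm thick runs between them, centred on the flange width.


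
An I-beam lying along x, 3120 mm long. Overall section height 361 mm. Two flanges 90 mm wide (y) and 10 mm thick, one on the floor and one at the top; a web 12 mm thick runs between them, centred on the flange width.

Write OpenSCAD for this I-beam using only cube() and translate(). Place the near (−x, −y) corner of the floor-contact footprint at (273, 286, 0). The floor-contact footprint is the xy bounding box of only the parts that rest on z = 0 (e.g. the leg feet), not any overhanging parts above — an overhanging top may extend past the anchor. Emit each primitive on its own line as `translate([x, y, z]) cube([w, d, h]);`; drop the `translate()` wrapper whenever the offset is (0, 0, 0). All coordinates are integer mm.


translate([273, 286, 0]) cube([3120, 90, 10]);
translate([273, 325, 10]) cube([3120, 12, 341]);
translate([273, 286, 351]) cube([3120, 90, 10]);


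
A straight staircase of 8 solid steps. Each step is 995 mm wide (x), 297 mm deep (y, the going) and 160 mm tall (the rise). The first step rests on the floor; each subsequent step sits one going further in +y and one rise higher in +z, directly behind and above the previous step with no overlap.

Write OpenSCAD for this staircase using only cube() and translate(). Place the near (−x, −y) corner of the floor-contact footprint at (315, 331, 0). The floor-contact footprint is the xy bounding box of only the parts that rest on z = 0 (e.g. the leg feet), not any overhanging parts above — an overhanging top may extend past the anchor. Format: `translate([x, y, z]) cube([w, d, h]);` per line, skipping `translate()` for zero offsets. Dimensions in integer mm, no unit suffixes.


translate([315, 331, 0]) cube([995, 297, 160]);
translate([315, 628, 160]) cube([995, 297, 160]);
translate([315, 925, 320]) cube([995, 297, 160]);
translate([315, 1222, 480]) cube([995, 297, 160]);
translate([315, 1519, 640]) cube([995, 297, 160]);
translate([315, 1816, 800]) cube([995, 297, 160]);
translate([315, 2113, 960]) cube([995, 297, 160]);
translate([315, 2410, 1120]) cube([995, 297, 160]);


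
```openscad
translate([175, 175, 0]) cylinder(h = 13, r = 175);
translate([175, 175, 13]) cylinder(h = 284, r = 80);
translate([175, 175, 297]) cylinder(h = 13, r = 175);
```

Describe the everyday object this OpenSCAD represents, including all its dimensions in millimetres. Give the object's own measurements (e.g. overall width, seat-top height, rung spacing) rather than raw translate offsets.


A spool: two coaxial disc flanges of radius 175 mm and thickness 13 mm, joined by a core cylinder of radius 80 mm and height 284 mm. The lower flange rests on z = 0 and the three cylinders share a vertical axis.


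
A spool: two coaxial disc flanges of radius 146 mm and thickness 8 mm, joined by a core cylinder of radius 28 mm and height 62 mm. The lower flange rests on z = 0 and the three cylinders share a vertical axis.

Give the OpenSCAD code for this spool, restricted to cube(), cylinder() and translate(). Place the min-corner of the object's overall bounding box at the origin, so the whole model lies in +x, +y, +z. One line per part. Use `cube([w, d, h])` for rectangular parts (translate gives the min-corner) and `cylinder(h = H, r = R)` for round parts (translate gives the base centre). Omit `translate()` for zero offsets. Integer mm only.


translate([146, 146, 0]) cylinder(h = 8, r = 146);
translate([146, 146, 8]) cylinder(h = 62, r = 28);
translate([146, 146, 70]) cylinder(h = 8, r = 146);


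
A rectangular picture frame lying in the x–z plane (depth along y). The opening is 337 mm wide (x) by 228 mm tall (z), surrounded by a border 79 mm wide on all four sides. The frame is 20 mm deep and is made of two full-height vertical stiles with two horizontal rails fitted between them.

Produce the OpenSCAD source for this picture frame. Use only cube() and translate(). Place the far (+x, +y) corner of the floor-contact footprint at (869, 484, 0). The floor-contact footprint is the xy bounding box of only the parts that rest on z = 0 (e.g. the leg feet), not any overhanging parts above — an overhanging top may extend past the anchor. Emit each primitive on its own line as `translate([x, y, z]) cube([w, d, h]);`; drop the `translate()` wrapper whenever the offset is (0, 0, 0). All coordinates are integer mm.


translate([374, 464, 0]) cube([79, 20, 386]);
translate([790, 464, 0]) cube([79, 20, 386]);
translate([453, 464, 0]) cube([337, 20, 79]);
translate([453, 464, 307]) cube([337, 20, 79]);


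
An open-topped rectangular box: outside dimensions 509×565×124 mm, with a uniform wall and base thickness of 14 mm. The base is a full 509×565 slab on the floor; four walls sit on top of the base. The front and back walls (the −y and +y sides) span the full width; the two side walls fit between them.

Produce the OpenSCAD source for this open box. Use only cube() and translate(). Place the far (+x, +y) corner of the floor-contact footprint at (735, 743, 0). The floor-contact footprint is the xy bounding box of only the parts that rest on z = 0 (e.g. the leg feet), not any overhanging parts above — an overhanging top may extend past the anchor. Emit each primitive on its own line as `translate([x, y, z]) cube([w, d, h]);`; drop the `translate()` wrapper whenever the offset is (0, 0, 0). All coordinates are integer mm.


translate([226, 178, 0]) cube([509, 565, 14]);
translate([226, 178, 14]) cube([509, 14, 110]);
translate([226, 729, 14]) cube([509, 14, 110]);
translate([226, 192, 14]) cube([14, 537, 110]);
translate([721, 192, 14]) cube([14, 537, 110]);


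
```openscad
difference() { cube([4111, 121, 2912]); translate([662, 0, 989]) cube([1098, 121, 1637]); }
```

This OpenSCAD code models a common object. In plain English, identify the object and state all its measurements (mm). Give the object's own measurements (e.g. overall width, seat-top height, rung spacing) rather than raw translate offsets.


A wall 4111 mm long (x), 121 mm thick (y), 2912 mm tall, with a rectangular window opening cut through it. The opening is 1098 mm wide and 1637 mm tall; its sill is at z = 989 mm and its near (−x) edge is 662 mm from the wall's −x end. The opening passes through the full wall thickness.


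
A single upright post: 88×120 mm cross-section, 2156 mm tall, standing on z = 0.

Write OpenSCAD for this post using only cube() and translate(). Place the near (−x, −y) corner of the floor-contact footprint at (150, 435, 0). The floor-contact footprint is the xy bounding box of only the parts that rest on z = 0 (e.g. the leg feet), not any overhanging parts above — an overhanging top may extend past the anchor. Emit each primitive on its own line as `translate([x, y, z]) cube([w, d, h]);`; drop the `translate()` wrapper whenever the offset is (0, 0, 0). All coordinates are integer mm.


translate([150, 435, 0]) cube([88, 120, 2156]);


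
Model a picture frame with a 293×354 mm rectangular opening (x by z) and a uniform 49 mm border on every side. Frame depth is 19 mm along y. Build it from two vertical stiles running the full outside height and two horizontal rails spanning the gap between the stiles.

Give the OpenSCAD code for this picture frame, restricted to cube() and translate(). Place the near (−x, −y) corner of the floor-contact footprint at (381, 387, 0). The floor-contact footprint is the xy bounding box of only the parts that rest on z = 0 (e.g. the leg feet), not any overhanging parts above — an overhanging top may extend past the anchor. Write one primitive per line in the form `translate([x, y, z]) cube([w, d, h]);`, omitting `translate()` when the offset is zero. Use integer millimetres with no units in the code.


translate([381, 387, 0]) cube([49, 19, 452]);
translate([723, 387, 0]) cube([49, 19, 452]);
translate([430, 387, 0]) cube([293, 19, 49]);
translate([430, 387, 403]) cube([293, 19, 49]);


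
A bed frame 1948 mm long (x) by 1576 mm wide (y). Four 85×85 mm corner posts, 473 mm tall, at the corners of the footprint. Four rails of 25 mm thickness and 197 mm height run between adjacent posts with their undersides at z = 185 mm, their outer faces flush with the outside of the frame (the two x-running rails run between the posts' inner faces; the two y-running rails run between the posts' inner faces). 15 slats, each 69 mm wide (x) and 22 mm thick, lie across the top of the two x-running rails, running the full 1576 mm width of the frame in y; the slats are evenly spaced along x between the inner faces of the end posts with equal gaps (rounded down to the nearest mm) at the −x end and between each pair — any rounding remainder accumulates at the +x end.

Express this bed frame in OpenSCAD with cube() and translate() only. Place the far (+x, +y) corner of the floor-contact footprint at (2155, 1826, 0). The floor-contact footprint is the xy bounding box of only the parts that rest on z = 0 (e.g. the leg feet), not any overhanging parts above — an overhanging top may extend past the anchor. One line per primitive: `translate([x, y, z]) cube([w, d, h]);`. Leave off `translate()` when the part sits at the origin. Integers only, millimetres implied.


translate([207, 250, 0]) cube([85, 85, 473]);
translate([207, 1741, 0]) cube([85, 85, 473]);
translate([2070, 250, 0]) cube([85, 85, 473]);
translate([2070, 1741, 0]) cube([85, 85, 473]);
translate([292, 250, 185]) cube([1778, 25, 197]);
translate([292, 1801, 185]) cube([1778, 25, 197]);
translate([207, 335, 185]) cube([25, 1406, 197]);
translate([2130, 335, 185]) cube([25, 1406, 197]);
translate([338, 250, 382]) cube([69, 1576, 22]);
translate([453, 250, 382]) cube([69, 1576, 22]);
translate([568, 250, 382]) cube([69, 1576, 22]);
translate([683, 250, 382]) cube([69, 1576, 22]);
translate([798, 250, 382]) cube([69, 1576, 22]);
translate([913, 250, 382]) cube([69, 1576, 22]);
translate([1028, 250, 382]) cube([69, 1576, 22]);
translate([1143, 250, 382]) cube([69, 1576, 22]);
translate([1258, 250, 382]) cube([69, 1576, 22]);
translate([1373, 250, 382]) cube([69, 1576, 22]);
translate([1488, 250, 382]) cube([69, 1576, 22]);
translate([1603, 250, 382]) cube([69, 1576, 22]);
translate([1718, 250, 382]) cube([69, 1576, 22]);
translate([1833, 250, 382]) cube([69, 1576, 22]);
translate([1948, 250, 382]) cube([69, 1576, 22]);


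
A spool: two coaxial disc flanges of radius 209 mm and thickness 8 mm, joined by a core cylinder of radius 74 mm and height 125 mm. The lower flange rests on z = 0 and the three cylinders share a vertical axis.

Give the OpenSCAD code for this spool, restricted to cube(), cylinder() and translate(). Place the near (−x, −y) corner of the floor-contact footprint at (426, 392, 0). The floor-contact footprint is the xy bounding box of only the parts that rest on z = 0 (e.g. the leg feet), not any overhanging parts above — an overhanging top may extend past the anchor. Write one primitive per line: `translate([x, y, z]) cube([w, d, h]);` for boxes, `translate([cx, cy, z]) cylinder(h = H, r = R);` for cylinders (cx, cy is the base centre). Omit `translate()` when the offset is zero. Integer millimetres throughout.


translate([635, 601, 0]) cylinder(h = 8, r = 209);
translate([635, 601, 8]) cylinder(h = 125, r = 74);
translate([635, 601, 133]) cylinder(h = 8, r = 209);


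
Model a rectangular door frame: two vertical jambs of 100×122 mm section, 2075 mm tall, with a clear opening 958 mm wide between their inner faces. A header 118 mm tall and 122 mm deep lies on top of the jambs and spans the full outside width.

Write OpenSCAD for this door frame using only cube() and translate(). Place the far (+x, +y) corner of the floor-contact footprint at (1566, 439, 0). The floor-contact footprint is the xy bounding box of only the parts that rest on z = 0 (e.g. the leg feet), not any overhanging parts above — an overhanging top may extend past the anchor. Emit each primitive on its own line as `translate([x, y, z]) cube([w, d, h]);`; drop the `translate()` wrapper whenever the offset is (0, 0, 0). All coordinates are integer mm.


translate([408, 317, 0]) cube([100, 122, 2075]);
translate([1466, 317, 0]) cube([100, 122, 2075]);
translate([408, 317, 2075]) cube([1158, 122, 118]);


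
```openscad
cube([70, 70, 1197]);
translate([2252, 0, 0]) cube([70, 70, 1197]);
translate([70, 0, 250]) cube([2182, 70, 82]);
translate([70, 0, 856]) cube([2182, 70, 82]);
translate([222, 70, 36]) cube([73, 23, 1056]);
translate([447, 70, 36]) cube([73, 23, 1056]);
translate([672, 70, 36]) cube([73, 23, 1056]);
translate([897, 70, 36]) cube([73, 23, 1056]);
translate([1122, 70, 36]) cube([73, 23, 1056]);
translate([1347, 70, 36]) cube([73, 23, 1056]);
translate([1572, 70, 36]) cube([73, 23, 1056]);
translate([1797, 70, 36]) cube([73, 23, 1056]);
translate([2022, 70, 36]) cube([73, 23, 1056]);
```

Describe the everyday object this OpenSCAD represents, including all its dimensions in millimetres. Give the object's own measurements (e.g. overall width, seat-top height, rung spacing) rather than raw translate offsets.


A fence section. Two 70×70 mm posts, 1197 mm tall, stand on the floor with a clear span of 2182 mm between their inner faces. Two horizontal rails of 70×82 mm section span the gap between the posts with their undersides at z = 250 mm and z = 856 mm, flush with the posts' −y face. 9 pickets, each 73 mm wide, 23 mm thick and 1056 mm tall, are fixed to the +y face of the rails with their bottoms at z = 36 mm, spaced across the span with a 152 mm gap after the −x post and between neighbouring pickets, with 157 mm left before the +x post.


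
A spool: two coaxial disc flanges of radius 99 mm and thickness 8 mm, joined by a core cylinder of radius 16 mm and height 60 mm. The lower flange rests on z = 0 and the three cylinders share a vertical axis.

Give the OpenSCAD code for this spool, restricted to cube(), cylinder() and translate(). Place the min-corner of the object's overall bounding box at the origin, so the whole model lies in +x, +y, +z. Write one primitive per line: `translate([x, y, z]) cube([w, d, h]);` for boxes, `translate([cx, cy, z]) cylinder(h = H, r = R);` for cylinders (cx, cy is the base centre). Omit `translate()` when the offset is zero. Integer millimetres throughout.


translate([99, 99, 0]) cylinder(h = 8, r = 99);
translate([99, 99, 8]) cylinder(h = 60, r = 16);
translate([99, 99, 68]) cylinder(h = 8, r = 99);


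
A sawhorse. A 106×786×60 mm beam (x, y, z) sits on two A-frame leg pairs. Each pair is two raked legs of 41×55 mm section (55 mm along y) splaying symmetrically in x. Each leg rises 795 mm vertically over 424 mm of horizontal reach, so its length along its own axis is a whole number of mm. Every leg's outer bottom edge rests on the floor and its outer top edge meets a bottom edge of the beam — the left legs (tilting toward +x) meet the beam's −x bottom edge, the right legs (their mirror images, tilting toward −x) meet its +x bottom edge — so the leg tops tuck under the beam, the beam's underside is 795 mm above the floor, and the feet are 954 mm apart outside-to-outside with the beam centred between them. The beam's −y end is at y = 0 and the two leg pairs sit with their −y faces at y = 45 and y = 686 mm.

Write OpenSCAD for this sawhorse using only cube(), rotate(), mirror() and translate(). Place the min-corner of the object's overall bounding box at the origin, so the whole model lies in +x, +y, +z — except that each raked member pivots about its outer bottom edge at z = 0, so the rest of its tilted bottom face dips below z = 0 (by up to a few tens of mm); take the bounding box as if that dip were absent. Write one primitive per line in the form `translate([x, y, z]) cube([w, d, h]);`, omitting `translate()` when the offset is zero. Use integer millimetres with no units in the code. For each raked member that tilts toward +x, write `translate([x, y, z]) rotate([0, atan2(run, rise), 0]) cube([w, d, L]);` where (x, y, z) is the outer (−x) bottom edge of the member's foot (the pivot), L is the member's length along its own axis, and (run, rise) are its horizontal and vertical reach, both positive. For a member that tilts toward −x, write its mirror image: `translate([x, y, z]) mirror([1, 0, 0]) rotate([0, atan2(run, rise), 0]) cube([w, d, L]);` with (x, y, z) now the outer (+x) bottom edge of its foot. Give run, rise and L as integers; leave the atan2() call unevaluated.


translate([424, 0, 795]) cube([106, 786, 60]);
translate([0, 45, 0]) rotate([0, atan2(424, 795), 0]) cube([41, 55, 901]);
translate([954, 45, 0]) mirror([1, 0, 0]) rotate([0, atan2(424, 795), 0]) cube([41, 55, 901]);
translate([0, 686, 0]) rotate([0, atan2(424, 795), 0]) cube([41, 55, 901]);
translate([954, 686, 0]) mirror([1, 0, 0]) rotate([0, atan2(424, 795), 0]) cube([41, 55, 901]);


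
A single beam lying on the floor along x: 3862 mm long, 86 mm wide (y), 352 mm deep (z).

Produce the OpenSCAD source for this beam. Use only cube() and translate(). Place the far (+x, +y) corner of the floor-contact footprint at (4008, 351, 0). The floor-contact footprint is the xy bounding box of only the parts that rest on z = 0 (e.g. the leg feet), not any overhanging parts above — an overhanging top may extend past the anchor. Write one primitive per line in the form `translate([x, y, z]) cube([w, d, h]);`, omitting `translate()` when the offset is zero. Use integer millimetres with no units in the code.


translate([146, 265, 0]) cube([3862, 86, 352]);


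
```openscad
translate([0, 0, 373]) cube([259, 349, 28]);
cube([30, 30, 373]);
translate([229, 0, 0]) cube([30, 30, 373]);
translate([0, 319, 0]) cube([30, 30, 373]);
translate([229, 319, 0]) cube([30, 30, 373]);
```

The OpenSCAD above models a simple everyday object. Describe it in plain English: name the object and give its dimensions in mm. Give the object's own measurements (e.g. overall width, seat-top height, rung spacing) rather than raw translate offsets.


A four-legged stool. The seat is a 259×349×28 mm slab whose top surface is at z = 401 mm; four square legs, each 30×30 mm in cross-section, run from the floor (z = 0) to the underside of the seat, each flush with a corner of the seat.


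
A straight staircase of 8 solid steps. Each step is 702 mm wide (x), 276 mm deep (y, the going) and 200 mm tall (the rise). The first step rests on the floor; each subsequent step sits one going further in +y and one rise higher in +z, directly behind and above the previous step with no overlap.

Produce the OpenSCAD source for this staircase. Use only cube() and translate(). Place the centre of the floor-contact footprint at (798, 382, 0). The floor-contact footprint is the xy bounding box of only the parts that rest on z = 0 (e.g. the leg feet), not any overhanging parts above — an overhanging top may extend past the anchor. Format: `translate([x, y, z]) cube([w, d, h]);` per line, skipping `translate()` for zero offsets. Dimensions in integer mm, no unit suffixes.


translate([447, 244, 0]) cube([702, 276, 200]);
translate([447, 520, 200]) cube([702, 276, 200]);
translate([447, 796, 400]) cube([702, 276, 200]);
translate([447, 1072, 600]) cube([702, 276, 200]);
translate([447, 1348, 800]) cube([702, 276, 200]);
translate([447, 1624, 1000]) cube([702, 276, 200]);
translate([447, 1900, 1200]) cube([702, 276, 200]);
translate([447, 2176, 1400]) cube([702, 276, 200]);


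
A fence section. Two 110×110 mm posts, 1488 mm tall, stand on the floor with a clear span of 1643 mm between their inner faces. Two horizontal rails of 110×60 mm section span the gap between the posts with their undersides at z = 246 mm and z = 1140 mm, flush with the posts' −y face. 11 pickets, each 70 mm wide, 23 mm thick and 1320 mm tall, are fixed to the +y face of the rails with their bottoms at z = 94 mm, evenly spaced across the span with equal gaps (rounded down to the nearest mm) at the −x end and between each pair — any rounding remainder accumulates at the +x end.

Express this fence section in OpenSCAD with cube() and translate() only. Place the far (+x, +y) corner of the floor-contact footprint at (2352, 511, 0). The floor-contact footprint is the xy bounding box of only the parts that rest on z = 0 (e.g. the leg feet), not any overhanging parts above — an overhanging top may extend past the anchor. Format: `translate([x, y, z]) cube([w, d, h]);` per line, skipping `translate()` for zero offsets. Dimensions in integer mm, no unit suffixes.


translate([489, 401, 0]) cube([110, 110, 1488]);
translate([2242, 401, 0]) cube([110, 110, 1488]);
translate([599, 401, 246]) cube([1643, 110, 60]);
translate([599, 401, 1140]) cube([1643, 110, 60]);
translate([671, 511, 94]) cube([70, 23, 1320]);
translate([813, 511, 94]) cube([70, 23, 1320]);
translate([955, 511, 94]) cube([70, 23, 1320]);
translate([1097, 511, 94]) cube([70, 23, 1320]);
translate([1239, 511, 94]) cube([70, 23, 1320]);
translate([1381, 511, 94]) cube([70, 23, 1320]);
translate([1523, 511, 94]) cube([70, 23, 1320]);
translate([1665, 511, 94]) cube([70, 23, 1320]);
translate([1807, 511, 94]) cube([70, 23, 1320]);
translate([1949, 511, 94]) cube([70, 23, 1320]);
translate([2091, 511, 94]) cube([70, 23, 1320]);


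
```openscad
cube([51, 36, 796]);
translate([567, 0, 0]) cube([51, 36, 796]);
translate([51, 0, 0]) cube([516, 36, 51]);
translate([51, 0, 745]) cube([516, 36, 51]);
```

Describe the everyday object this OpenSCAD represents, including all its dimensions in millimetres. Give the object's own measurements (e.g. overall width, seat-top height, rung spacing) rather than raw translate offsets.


A rectangular picture frame lying in the x–z plane (depth along y). The opening is 516 mm wide (x) by 694 mm tall (z), surrounded by a border 51 mm wide on all four sides. The frame is 36 mm deep and is made of two full-height vertical stiles with two horizontal rails fitted between them.


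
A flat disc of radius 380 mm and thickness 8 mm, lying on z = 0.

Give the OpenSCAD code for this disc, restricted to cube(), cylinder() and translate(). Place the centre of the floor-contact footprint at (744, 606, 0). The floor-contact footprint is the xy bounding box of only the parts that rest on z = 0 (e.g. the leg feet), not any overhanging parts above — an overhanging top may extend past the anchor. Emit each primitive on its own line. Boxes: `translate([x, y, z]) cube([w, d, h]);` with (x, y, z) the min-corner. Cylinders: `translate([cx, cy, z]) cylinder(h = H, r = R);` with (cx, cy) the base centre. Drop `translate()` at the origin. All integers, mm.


translate([744, 606, 0]) cylinder(h = 8, r = 380);


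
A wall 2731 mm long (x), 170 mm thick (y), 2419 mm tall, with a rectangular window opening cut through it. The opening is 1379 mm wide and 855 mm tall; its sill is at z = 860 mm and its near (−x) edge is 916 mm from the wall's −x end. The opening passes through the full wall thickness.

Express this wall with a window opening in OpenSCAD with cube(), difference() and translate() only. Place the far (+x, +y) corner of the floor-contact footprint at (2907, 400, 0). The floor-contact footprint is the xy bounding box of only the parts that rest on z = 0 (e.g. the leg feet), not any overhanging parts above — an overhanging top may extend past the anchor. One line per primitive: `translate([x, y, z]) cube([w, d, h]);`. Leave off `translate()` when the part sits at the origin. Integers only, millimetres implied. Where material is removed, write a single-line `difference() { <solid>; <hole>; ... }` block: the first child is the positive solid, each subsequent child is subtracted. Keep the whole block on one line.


difference() { translate([176, 230, 0]) cube([2731, 170, 2419]); translate([1092, 230, 860]) cube([1379, 170, 855]); }
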